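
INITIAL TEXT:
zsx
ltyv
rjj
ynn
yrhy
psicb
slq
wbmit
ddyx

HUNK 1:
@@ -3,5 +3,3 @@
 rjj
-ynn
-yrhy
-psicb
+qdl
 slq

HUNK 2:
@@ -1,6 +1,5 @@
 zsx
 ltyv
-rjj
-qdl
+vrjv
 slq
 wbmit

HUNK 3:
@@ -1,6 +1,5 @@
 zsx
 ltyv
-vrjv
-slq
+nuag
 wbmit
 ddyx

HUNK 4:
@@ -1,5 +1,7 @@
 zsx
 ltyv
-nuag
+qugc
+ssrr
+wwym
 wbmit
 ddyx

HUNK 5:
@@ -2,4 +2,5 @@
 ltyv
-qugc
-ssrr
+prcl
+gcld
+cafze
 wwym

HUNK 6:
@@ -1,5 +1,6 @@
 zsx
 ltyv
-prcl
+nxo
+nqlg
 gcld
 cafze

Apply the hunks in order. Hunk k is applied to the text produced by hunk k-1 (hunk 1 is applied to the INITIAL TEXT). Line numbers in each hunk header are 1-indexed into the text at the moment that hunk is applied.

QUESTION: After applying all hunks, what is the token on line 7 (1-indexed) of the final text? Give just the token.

Hunk 1: at line 3 remove [ynn,yrhy,psicb] add [qdl] -> 7 lines: zsx ltyv rjj qdl slq wbmit ddyx
Hunk 2: at line 1 remove [rjj,qdl] add [vrjv] -> 6 lines: zsx ltyv vrjv slq wbmit ddyx
Hunk 3: at line 1 remove [vrjv,slq] add [nuag] -> 5 lines: zsx ltyv nuag wbmit ddyx
Hunk 4: at line 1 remove [nuag] add [qugc,ssrr,wwym] -> 7 lines: zsx ltyv qugc ssrr wwym wbmit ddyx
Hunk 5: at line 2 remove [qugc,ssrr] add [prcl,gcld,cafze] -> 8 lines: zsx ltyv prcl gcld cafze wwym wbmit ddyx
Hunk 6: at line 1 remove [prcl] add [nxo,nqlg] -> 9 lines: zsx ltyv nxo nqlg gcld cafze wwym wbmit ddyx
Final line 7: wwym

Answer: wwym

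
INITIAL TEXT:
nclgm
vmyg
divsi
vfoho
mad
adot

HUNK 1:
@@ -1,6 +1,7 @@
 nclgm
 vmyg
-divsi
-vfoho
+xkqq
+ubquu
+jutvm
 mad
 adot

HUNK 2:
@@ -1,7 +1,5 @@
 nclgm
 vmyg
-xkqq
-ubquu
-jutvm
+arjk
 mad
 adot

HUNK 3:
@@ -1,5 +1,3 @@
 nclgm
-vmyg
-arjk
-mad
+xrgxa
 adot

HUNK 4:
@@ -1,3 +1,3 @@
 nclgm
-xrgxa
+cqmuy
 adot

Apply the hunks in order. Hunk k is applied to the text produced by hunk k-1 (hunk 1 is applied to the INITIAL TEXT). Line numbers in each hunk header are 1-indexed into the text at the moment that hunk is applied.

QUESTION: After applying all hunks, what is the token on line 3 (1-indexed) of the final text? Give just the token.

Answer: adot

Derivation:
Hunk 1: at line 1 remove [divsi,vfoho] add [xkqq,ubquu,jutvm] -> 7 lines: nclgm vmyg xkqq ubquu jutvm mad adot
Hunk 2: at line 1 remove [xkqq,ubquu,jutvm] add [arjk] -> 5 lines: nclgm vmyg arjk mad adot
Hunk 3: at line 1 remove [vmyg,arjk,mad] add [xrgxa] -> 3 lines: nclgm xrgxa adot
Hunk 4: at line 1 remove [xrgxa] add [cqmuy] -> 3 lines: nclgm cqmuy adot
Final line 3: adot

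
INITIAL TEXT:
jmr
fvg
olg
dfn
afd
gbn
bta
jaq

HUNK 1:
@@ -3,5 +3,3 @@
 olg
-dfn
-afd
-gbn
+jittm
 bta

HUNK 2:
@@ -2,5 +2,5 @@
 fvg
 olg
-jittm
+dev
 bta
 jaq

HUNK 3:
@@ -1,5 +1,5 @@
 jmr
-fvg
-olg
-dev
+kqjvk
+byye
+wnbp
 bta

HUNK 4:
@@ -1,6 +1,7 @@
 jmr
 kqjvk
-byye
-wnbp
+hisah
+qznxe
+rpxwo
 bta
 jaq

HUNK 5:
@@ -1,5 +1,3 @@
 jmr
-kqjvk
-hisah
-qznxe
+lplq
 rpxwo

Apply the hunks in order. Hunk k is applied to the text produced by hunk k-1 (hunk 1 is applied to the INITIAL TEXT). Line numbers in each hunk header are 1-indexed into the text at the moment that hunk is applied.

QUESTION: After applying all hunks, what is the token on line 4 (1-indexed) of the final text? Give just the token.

Hunk 1: at line 3 remove [dfn,afd,gbn] add [jittm] -> 6 lines: jmr fvg olg jittm bta jaq
Hunk 2: at line 2 remove [jittm] add [dev] -> 6 lines: jmr fvg olg dev bta jaq
Hunk 3: at line 1 remove [fvg,olg,dev] add [kqjvk,byye,wnbp] -> 6 lines: jmr kqjvk byye wnbp bta jaq
Hunk 4: at line 1 remove [byye,wnbp] add [hisah,qznxe,rpxwo] -> 7 lines: jmr kqjvk hisah qznxe rpxwo bta jaq
Hunk 5: at line 1 remove [kqjvk,hisah,qznxe] add [lplq] -> 5 lines: jmr lplq rpxwo bta jaq
Final line 4: bta

Answer: bta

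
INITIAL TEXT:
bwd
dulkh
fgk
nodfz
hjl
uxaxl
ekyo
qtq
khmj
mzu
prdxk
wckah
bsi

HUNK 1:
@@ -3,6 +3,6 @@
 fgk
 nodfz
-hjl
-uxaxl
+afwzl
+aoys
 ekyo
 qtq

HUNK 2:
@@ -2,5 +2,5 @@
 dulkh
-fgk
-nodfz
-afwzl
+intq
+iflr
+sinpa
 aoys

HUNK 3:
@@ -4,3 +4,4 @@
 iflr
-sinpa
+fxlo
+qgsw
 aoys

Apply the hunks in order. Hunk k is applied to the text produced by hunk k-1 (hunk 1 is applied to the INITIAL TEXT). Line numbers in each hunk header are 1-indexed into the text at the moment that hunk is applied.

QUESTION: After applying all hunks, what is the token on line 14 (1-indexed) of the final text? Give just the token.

Hunk 1: at line 3 remove [hjl,uxaxl] add [afwzl,aoys] -> 13 lines: bwd dulkh fgk nodfz afwzl aoys ekyo qtq khmj mzu prdxk wckah bsi
Hunk 2: at line 2 remove [fgk,nodfz,afwzl] add [intq,iflr,sinpa] -> 13 lines: bwd dulkh intq iflr sinpa aoys ekyo qtq khmj mzu prdxk wckah bsi
Hunk 3: at line 4 remove [sinpa] add [fxlo,qgsw] -> 14 lines: bwd dulkh intq iflr fxlo qgsw aoys ekyo qtq khmj mzu prdxk wckah bsi
Final line 14: bsi

Answer: bsi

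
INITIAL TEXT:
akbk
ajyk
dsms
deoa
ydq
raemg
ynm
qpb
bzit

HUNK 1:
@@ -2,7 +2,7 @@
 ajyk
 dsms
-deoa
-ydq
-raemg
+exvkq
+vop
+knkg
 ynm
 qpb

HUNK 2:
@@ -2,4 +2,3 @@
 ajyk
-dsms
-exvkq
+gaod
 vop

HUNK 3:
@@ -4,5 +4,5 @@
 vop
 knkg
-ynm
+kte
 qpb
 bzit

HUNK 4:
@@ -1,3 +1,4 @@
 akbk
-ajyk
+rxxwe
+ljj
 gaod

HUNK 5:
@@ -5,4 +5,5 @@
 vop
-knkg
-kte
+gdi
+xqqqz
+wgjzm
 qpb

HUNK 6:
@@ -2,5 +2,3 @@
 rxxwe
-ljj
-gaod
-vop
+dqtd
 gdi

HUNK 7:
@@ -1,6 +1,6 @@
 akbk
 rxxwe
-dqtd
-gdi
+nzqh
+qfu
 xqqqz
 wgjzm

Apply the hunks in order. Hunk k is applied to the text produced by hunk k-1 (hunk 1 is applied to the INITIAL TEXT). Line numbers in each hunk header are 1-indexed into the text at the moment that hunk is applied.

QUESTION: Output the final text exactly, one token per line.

Answer: akbk
rxxwe
nzqh
qfu
xqqqz
wgjzm
qpb
bzit

Derivation:
Hunk 1: at line 2 remove [deoa,ydq,raemg] add [exvkq,vop,knkg] -> 9 lines: akbk ajyk dsms exvkq vop knkg ynm qpb bzit
Hunk 2: at line 2 remove [dsms,exvkq] add [gaod] -> 8 lines: akbk ajyk gaod vop knkg ynm qpb bzit
Hunk 3: at line 4 remove [ynm] add [kte] -> 8 lines: akbk ajyk gaod vop knkg kte qpb bzit
Hunk 4: at line 1 remove [ajyk] add [rxxwe,ljj] -> 9 lines: akbk rxxwe ljj gaod vop knkg kte qpb bzit
Hunk 5: at line 5 remove [knkg,kte] add [gdi,xqqqz,wgjzm] -> 10 lines: akbk rxxwe ljj gaod vop gdi xqqqz wgjzm qpb bzit
Hunk 6: at line 2 remove [ljj,gaod,vop] add [dqtd] -> 8 lines: akbk rxxwe dqtd gdi xqqqz wgjzm qpb bzit
Hunk 7: at line 1 remove [dqtd,gdi] add [nzqh,qfu] -> 8 lines: akbk rxxwe nzqh qfu xqqqz wgjzm qpb bzit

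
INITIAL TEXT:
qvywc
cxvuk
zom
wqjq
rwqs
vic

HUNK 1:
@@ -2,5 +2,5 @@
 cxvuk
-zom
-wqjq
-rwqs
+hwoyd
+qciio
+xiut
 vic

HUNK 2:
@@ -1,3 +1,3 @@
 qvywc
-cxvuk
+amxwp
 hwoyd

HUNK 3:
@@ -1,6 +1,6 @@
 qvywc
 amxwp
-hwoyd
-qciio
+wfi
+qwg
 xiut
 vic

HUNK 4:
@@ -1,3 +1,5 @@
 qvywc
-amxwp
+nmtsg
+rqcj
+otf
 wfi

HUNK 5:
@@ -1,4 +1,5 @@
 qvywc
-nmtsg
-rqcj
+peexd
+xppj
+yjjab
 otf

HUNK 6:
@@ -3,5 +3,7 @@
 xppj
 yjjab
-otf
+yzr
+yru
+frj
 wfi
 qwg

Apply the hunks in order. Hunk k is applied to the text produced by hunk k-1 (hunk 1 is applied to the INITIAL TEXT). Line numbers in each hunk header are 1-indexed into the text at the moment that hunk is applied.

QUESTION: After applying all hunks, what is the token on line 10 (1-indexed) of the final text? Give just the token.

Hunk 1: at line 2 remove [zom,wqjq,rwqs] add [hwoyd,qciio,xiut] -> 6 lines: qvywc cxvuk hwoyd qciio xiut vic
Hunk 2: at line 1 remove [cxvuk] add [amxwp] -> 6 lines: qvywc amxwp hwoyd qciio xiut vic
Hunk 3: at line 1 remove [hwoyd,qciio] add [wfi,qwg] -> 6 lines: qvywc amxwp wfi qwg xiut vic
Hunk 4: at line 1 remove [amxwp] add [nmtsg,rqcj,otf] -> 8 lines: qvywc nmtsg rqcj otf wfi qwg xiut vic
Hunk 5: at line 1 remove [nmtsg,rqcj] add [peexd,xppj,yjjab] -> 9 lines: qvywc peexd xppj yjjab otf wfi qwg xiut vic
Hunk 6: at line 3 remove [otf] add [yzr,yru,frj] -> 11 lines: qvywc peexd xppj yjjab yzr yru frj wfi qwg xiut vic
Final line 10: xiut

Answer: xiut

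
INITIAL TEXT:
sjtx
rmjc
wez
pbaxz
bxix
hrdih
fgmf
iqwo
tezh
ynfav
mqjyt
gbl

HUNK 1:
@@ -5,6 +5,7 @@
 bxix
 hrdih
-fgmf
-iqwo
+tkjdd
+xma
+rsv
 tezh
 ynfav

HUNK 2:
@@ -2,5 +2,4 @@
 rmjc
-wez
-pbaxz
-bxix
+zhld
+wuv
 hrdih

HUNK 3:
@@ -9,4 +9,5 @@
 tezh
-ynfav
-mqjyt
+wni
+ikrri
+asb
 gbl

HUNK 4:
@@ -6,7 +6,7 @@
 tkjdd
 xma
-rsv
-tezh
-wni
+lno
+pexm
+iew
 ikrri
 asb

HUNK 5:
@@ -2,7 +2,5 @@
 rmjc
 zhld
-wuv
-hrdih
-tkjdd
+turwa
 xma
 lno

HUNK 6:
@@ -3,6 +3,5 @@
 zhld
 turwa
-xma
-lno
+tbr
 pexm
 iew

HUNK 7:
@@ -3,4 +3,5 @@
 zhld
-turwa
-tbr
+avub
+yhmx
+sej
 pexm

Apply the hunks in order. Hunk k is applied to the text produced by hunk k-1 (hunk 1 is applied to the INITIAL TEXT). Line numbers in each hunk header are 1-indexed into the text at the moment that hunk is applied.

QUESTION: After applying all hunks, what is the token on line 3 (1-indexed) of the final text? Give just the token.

Hunk 1: at line 5 remove [fgmf,iqwo] add [tkjdd,xma,rsv] -> 13 lines: sjtx rmjc wez pbaxz bxix hrdih tkjdd xma rsv tezh ynfav mqjyt gbl
Hunk 2: at line 2 remove [wez,pbaxz,bxix] add [zhld,wuv] -> 12 lines: sjtx rmjc zhld wuv hrdih tkjdd xma rsv tezh ynfav mqjyt gbl
Hunk 3: at line 9 remove [ynfav,mqjyt] add [wni,ikrri,asb] -> 13 lines: sjtx rmjc zhld wuv hrdih tkjdd xma rsv tezh wni ikrri asb gbl
Hunk 4: at line 6 remove [rsv,tezh,wni] add [lno,pexm,iew] -> 13 lines: sjtx rmjc zhld wuv hrdih tkjdd xma lno pexm iew ikrri asb gbl
Hunk 5: at line 2 remove [wuv,hrdih,tkjdd] add [turwa] -> 11 lines: sjtx rmjc zhld turwa xma lno pexm iew ikrri asb gbl
Hunk 6: at line 3 remove [xma,lno] add [tbr] -> 10 lines: sjtx rmjc zhld turwa tbr pexm iew ikrri asb gbl
Hunk 7: at line 3 remove [turwa,tbr] add [avub,yhmx,sej] -> 11 lines: sjtx rmjc zhld avub yhmx sej pexm iew ikrri asb gbl
Final line 3: zhld

Answer: zhld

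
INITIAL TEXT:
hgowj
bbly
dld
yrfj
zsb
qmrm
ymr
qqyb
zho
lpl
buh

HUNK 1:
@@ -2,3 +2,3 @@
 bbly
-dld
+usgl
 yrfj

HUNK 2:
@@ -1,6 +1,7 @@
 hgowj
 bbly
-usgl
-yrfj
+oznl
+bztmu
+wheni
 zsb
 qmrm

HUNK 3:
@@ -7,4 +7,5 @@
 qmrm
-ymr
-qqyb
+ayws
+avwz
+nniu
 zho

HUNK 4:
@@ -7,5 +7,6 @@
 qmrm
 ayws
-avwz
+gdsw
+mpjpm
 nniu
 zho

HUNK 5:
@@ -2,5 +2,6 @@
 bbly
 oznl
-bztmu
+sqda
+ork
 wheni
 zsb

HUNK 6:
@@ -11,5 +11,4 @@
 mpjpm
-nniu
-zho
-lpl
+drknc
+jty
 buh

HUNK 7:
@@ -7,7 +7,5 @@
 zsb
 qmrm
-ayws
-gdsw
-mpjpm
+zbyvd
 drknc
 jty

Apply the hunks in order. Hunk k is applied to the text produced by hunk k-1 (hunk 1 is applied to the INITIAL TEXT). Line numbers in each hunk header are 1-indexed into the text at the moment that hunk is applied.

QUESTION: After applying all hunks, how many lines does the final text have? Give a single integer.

Hunk 1: at line 2 remove [dld] add [usgl] -> 11 lines: hgowj bbly usgl yrfj zsb qmrm ymr qqyb zho lpl buh
Hunk 2: at line 1 remove [usgl,yrfj] add [oznl,bztmu,wheni] -> 12 lines: hgowj bbly oznl bztmu wheni zsb qmrm ymr qqyb zho lpl buh
Hunk 3: at line 7 remove [ymr,qqyb] add [ayws,avwz,nniu] -> 13 lines: hgowj bbly oznl bztmu wheni zsb qmrm ayws avwz nniu zho lpl buh
Hunk 4: at line 7 remove [avwz] add [gdsw,mpjpm] -> 14 lines: hgowj bbly oznl bztmu wheni zsb qmrm ayws gdsw mpjpm nniu zho lpl buh
Hunk 5: at line 2 remove [bztmu] add [sqda,ork] -> 15 lines: hgowj bbly oznl sqda ork wheni zsb qmrm ayws gdsw mpjpm nniu zho lpl buh
Hunk 6: at line 11 remove [nniu,zho,lpl] add [drknc,jty] -> 14 lines: hgowj bbly oznl sqda ork wheni zsb qmrm ayws gdsw mpjpm drknc jty buh
Hunk 7: at line 7 remove [ayws,gdsw,mpjpm] add [zbyvd] -> 12 lines: hgowj bbly oznl sqda ork wheni zsb qmrm zbyvd drknc jty buh
Final line count: 12

Answer: 12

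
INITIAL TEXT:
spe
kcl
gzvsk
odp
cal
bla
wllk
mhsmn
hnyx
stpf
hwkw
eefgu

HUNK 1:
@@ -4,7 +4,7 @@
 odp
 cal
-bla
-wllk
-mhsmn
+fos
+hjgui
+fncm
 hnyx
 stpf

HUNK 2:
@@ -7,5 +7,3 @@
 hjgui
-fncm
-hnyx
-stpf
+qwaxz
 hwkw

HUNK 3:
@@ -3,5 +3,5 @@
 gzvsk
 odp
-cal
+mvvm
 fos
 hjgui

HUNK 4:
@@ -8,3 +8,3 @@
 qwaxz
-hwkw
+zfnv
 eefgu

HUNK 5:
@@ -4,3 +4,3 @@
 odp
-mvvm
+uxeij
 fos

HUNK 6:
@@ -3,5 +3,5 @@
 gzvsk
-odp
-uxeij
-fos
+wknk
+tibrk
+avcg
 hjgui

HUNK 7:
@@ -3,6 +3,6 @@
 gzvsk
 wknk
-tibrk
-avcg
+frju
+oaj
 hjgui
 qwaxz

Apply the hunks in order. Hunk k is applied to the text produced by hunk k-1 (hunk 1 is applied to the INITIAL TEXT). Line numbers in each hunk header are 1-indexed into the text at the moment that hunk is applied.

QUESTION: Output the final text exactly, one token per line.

Answer: spe
kcl
gzvsk
wknk
frju
oaj
hjgui
qwaxz
zfnv
eefgu

Derivation:
Hunk 1: at line 4 remove [bla,wllk,mhsmn] add [fos,hjgui,fncm] -> 12 lines: spe kcl gzvsk odp cal fos hjgui fncm hnyx stpf hwkw eefgu
Hunk 2: at line 7 remove [fncm,hnyx,stpf] add [qwaxz] -> 10 lines: spe kcl gzvsk odp cal fos hjgui qwaxz hwkw eefgu
Hunk 3: at line 3 remove [cal] add [mvvm] -> 10 lines: spe kcl gzvsk odp mvvm fos hjgui qwaxz hwkw eefgu
Hunk 4: at line 8 remove [hwkw] add [zfnv] -> 10 lines: spe kcl gzvsk odp mvvm fos hjgui qwaxz zfnv eefgu
Hunk 5: at line 4 remove [mvvm] add [uxeij] -> 10 lines: spe kcl gzvsk odp uxeij fos hjgui qwaxz zfnv eefgu
Hunk 6: at line 3 remove [odp,uxeij,fos] add [wknk,tibrk,avcg] -> 10 lines: spe kcl gzvsk wknk tibrk avcg hjgui qwaxz zfnv eefgu
Hunk 7: at line 3 remove [tibrk,avcg] add [frju,oaj] -> 10 lines: spe kcl gzvsk wknk frju oaj hjgui qwaxz zfnv eefgu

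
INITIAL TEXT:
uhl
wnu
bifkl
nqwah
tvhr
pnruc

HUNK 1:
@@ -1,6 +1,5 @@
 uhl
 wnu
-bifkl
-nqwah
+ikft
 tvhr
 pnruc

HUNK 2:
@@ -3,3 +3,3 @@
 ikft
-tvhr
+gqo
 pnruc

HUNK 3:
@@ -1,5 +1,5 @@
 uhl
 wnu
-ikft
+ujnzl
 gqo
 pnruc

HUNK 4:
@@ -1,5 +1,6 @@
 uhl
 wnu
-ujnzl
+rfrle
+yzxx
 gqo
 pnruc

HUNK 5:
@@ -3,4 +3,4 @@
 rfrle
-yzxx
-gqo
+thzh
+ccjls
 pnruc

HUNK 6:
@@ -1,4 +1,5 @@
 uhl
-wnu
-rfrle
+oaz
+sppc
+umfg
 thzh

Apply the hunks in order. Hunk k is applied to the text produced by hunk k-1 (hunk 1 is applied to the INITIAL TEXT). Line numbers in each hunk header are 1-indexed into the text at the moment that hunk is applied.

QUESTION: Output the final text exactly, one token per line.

Answer: uhl
oaz
sppc
umfg
thzh
ccjls
pnruc

Derivation:
Hunk 1: at line 1 remove [bifkl,nqwah] add [ikft] -> 5 lines: uhl wnu ikft tvhr pnruc
Hunk 2: at line 3 remove [tvhr] add [gqo] -> 5 lines: uhl wnu ikft gqo pnruc
Hunk 3: at line 1 remove [ikft] add [ujnzl] -> 5 lines: uhl wnu ujnzl gqo pnruc
Hunk 4: at line 1 remove [ujnzl] add [rfrle,yzxx] -> 6 lines: uhl wnu rfrle yzxx gqo pnruc
Hunk 5: at line 3 remove [yzxx,gqo] add [thzh,ccjls] -> 6 lines: uhl wnu rfrle thzh ccjls pnruc
Hunk 6: at line 1 remove [wnu,rfrle] add [oaz,sppc,umfg] -> 7 lines: uhl oaz sppc umfg thzh ccjls pnruc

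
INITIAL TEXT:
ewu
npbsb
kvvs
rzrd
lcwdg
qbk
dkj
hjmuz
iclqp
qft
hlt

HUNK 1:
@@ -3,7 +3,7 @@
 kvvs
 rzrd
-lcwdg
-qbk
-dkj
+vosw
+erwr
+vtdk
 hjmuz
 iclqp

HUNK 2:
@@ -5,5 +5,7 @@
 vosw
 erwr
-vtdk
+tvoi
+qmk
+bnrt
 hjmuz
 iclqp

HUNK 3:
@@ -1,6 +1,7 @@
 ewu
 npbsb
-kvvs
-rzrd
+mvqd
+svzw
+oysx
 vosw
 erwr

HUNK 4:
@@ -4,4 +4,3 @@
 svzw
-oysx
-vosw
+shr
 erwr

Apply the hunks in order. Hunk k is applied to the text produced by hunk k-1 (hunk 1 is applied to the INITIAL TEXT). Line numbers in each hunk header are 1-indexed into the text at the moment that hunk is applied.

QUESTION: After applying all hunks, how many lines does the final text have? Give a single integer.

Hunk 1: at line 3 remove [lcwdg,qbk,dkj] add [vosw,erwr,vtdk] -> 11 lines: ewu npbsb kvvs rzrd vosw erwr vtdk hjmuz iclqp qft hlt
Hunk 2: at line 5 remove [vtdk] add [tvoi,qmk,bnrt] -> 13 lines: ewu npbsb kvvs rzrd vosw erwr tvoi qmk bnrt hjmuz iclqp qft hlt
Hunk 3: at line 1 remove [kvvs,rzrd] add [mvqd,svzw,oysx] -> 14 lines: ewu npbsb mvqd svzw oysx vosw erwr tvoi qmk bnrt hjmuz iclqp qft hlt
Hunk 4: at line 4 remove [oysx,vosw] add [shr] -> 13 lines: ewu npbsb mvqd svzw shr erwr tvoi qmk bnrt hjmuz iclqp qft hlt
Final line count: 13

Answer: 13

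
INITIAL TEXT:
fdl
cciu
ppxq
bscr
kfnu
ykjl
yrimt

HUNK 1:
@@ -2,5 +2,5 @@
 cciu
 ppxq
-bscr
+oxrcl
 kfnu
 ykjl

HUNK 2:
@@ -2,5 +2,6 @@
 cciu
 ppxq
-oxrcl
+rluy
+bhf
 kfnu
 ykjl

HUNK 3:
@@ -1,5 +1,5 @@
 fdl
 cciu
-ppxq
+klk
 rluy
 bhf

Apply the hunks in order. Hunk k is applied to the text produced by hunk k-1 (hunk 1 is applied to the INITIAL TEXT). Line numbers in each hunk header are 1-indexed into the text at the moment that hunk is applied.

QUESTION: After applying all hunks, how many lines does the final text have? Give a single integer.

Answer: 8

Derivation:
Hunk 1: at line 2 remove [bscr] add [oxrcl] -> 7 lines: fdl cciu ppxq oxrcl kfnu ykjl yrimt
Hunk 2: at line 2 remove [oxrcl] add [rluy,bhf] -> 8 lines: fdl cciu ppxq rluy bhf kfnu ykjl yrimt
Hunk 3: at line 1 remove [ppxq] add [klk] -> 8 lines: fdl cciu klk rluy bhf kfnu ykjl yrimt
Final line count: 8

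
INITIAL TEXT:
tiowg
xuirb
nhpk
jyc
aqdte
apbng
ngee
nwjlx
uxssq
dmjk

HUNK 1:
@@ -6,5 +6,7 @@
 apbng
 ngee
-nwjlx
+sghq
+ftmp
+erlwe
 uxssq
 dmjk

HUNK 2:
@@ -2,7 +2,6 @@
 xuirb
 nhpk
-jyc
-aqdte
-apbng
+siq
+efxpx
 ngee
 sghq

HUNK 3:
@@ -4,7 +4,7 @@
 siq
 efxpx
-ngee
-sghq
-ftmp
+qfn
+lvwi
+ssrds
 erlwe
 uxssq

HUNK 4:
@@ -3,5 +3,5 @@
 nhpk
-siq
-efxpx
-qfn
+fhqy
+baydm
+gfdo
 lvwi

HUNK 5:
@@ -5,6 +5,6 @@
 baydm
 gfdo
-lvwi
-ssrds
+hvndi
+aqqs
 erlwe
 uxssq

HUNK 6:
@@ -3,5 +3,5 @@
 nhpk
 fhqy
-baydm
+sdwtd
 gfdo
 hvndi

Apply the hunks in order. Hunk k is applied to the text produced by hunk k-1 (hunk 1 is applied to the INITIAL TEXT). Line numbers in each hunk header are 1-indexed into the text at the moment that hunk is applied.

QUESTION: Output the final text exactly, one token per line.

Hunk 1: at line 6 remove [nwjlx] add [sghq,ftmp,erlwe] -> 12 lines: tiowg xuirb nhpk jyc aqdte apbng ngee sghq ftmp erlwe uxssq dmjk
Hunk 2: at line 2 remove [jyc,aqdte,apbng] add [siq,efxpx] -> 11 lines: tiowg xuirb nhpk siq efxpx ngee sghq ftmp erlwe uxssq dmjk
Hunk 3: at line 4 remove [ngee,sghq,ftmp] add [qfn,lvwi,ssrds] -> 11 lines: tiowg xuirb nhpk siq efxpx qfn lvwi ssrds erlwe uxssq dmjk
Hunk 4: at line 3 remove [siq,efxpx,qfn] add [fhqy,baydm,gfdo] -> 11 lines: tiowg xuirb nhpk fhqy baydm gfdo lvwi ssrds erlwe uxssq dmjk
Hunk 5: at line 5 remove [lvwi,ssrds] add [hvndi,aqqs] -> 11 lines: tiowg xuirb nhpk fhqy baydm gfdo hvndi aqqs erlwe uxssq dmjk
Hunk 6: at line 3 remove [baydm] add [sdwtd] -> 11 lines: tiowg xuirb nhpk fhqy sdwtd gfdo hvndi aqqs erlwe uxssq dmjk

Answer: tiowg
xuirb
nhpk
fhqy
sdwtd
gfdo
hvndi
aqqs
erlwe
uxssq
dmjk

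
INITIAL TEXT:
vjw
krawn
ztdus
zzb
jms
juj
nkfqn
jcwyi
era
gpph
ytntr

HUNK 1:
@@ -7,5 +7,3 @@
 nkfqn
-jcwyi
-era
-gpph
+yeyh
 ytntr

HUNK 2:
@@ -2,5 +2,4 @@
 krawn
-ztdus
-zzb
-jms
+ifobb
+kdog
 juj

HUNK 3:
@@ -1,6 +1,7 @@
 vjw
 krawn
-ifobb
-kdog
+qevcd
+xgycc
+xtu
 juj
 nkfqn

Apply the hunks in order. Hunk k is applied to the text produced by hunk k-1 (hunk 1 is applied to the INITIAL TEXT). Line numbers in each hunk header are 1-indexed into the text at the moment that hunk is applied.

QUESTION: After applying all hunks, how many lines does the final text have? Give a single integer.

Answer: 9

Derivation:
Hunk 1: at line 7 remove [jcwyi,era,gpph] add [yeyh] -> 9 lines: vjw krawn ztdus zzb jms juj nkfqn yeyh ytntr
Hunk 2: at line 2 remove [ztdus,zzb,jms] add [ifobb,kdog] -> 8 lines: vjw krawn ifobb kdog juj nkfqn yeyh ytntr
Hunk 3: at line 1 remove [ifobb,kdog] add [qevcd,xgycc,xtu] -> 9 lines: vjw krawn qevcd xgycc xtu juj nkfqn yeyh ytntr
Final line count: 9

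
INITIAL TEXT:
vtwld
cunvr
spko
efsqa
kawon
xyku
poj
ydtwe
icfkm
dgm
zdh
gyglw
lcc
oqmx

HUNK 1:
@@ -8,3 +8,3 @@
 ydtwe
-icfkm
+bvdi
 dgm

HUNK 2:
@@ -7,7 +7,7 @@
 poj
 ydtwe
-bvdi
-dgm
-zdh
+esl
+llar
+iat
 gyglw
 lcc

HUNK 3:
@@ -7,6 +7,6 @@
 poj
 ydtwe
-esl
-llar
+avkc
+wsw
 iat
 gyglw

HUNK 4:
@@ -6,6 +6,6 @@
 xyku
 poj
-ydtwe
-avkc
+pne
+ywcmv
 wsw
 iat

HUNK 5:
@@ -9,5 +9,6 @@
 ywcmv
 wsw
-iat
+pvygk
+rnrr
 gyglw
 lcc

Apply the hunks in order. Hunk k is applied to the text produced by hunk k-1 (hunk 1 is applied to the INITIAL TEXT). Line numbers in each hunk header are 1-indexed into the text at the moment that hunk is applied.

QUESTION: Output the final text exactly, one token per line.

Answer: vtwld
cunvr
spko
efsqa
kawon
xyku
poj
pne
ywcmv
wsw
pvygk
rnrr
gyglw
lcc
oqmx

Derivation:
Hunk 1: at line 8 remove [icfkm] add [bvdi] -> 14 lines: vtwld cunvr spko efsqa kawon xyku poj ydtwe bvdi dgm zdh gyglw lcc oqmx
Hunk 2: at line 7 remove [bvdi,dgm,zdh] add [esl,llar,iat] -> 14 lines: vtwld cunvr spko efsqa kawon xyku poj ydtwe esl llar iat gyglw lcc oqmx
Hunk 3: at line 7 remove [esl,llar] add [avkc,wsw] -> 14 lines: vtwld cunvr spko efsqa kawon xyku poj ydtwe avkc wsw iat gyglw lcc oqmx
Hunk 4: at line 6 remove [ydtwe,avkc] add [pne,ywcmv] -> 14 lines: vtwld cunvr spko efsqa kawon xyku poj pne ywcmv wsw iat gyglw lcc oqmx
Hunk 5: at line 9 remove [iat] add [pvygk,rnrr] -> 15 lines: vtwld cunvr spko efsqa kawon xyku poj pne ywcmv wsw pvygk rnrr gyglw lcc oqmx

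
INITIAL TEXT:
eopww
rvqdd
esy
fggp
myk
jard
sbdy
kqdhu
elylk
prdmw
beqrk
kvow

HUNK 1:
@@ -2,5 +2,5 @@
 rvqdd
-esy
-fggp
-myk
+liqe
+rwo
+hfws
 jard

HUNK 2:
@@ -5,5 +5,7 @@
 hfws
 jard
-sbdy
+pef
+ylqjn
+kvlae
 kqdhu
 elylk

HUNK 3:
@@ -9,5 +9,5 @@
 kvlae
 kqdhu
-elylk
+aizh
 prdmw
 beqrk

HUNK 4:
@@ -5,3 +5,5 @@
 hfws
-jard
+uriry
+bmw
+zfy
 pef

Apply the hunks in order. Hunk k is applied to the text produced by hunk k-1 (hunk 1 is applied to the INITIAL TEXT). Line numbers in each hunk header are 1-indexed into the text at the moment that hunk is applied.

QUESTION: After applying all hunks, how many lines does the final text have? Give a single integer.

Hunk 1: at line 2 remove [esy,fggp,myk] add [liqe,rwo,hfws] -> 12 lines: eopww rvqdd liqe rwo hfws jard sbdy kqdhu elylk prdmw beqrk kvow
Hunk 2: at line 5 remove [sbdy] add [pef,ylqjn,kvlae] -> 14 lines: eopww rvqdd liqe rwo hfws jard pef ylqjn kvlae kqdhu elylk prdmw beqrk kvow
Hunk 3: at line 9 remove [elylk] add [aizh] -> 14 lines: eopww rvqdd liqe rwo hfws jard pef ylqjn kvlae kqdhu aizh prdmw beqrk kvow
Hunk 4: at line 5 remove [jard] add [uriry,bmw,zfy] -> 16 lines: eopww rvqdd liqe rwo hfws uriry bmw zfy pef ylqjn kvlae kqdhu aizh prdmw beqrk kvow
Final line count: 16

Answer: 16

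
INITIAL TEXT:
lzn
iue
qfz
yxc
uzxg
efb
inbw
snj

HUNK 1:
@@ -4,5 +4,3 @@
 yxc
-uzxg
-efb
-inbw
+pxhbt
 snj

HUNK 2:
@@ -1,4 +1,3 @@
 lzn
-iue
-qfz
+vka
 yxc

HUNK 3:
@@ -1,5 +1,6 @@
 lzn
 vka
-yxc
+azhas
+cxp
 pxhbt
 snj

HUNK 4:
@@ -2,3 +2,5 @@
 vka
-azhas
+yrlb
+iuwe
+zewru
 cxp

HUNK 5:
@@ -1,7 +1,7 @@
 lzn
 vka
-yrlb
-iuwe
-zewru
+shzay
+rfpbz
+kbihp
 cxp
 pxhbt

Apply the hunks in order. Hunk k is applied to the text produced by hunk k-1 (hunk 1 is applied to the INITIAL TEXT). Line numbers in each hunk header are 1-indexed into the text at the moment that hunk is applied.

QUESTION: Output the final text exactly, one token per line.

Answer: lzn
vka
shzay
rfpbz
kbihp
cxp
pxhbt
snj

Derivation:
Hunk 1: at line 4 remove [uzxg,efb,inbw] add [pxhbt] -> 6 lines: lzn iue qfz yxc pxhbt snj
Hunk 2: at line 1 remove [iue,qfz] add [vka] -> 5 lines: lzn vka yxc pxhbt snj
Hunk 3: at line 1 remove [yxc] add [azhas,cxp] -> 6 lines: lzn vka azhas cxp pxhbt snj
Hunk 4: at line 2 remove [azhas] add [yrlb,iuwe,zewru] -> 8 lines: lzn vka yrlb iuwe zewru cxp pxhbt snj
Hunk 5: at line 1 remove [yrlb,iuwe,zewru] add [shzay,rfpbz,kbihp] -> 8 lines: lzn vka shzay rfpbz kbihp cxp pxhbt snj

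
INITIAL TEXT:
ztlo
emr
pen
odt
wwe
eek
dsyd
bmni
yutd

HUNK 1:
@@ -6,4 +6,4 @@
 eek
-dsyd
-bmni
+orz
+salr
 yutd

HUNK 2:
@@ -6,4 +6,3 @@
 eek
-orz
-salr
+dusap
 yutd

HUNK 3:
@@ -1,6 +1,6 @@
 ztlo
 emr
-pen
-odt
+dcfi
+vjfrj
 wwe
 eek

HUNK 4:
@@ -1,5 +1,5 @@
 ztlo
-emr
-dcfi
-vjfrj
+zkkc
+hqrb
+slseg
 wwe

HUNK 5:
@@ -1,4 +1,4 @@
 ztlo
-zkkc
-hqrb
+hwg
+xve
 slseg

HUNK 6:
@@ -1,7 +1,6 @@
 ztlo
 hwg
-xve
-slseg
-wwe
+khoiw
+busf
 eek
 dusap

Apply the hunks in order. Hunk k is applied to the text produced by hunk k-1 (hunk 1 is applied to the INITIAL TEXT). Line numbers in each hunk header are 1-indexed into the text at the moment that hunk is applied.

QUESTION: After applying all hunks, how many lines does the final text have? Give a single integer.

Hunk 1: at line 6 remove [dsyd,bmni] add [orz,salr] -> 9 lines: ztlo emr pen odt wwe eek orz salr yutd
Hunk 2: at line 6 remove [orz,salr] add [dusap] -> 8 lines: ztlo emr pen odt wwe eek dusap yutd
Hunk 3: at line 1 remove [pen,odt] add [dcfi,vjfrj] -> 8 lines: ztlo emr dcfi vjfrj wwe eek dusap yutd
Hunk 4: at line 1 remove [emr,dcfi,vjfrj] add [zkkc,hqrb,slseg] -> 8 lines: ztlo zkkc hqrb slseg wwe eek dusap yutd
Hunk 5: at line 1 remove [zkkc,hqrb] add [hwg,xve] -> 8 lines: ztlo hwg xve slseg wwe eek dusap yutd
Hunk 6: at line 1 remove [xve,slseg,wwe] add [khoiw,busf] -> 7 lines: ztlo hwg khoiw busf eek dusap yutd
Final line count: 7

Answer: 7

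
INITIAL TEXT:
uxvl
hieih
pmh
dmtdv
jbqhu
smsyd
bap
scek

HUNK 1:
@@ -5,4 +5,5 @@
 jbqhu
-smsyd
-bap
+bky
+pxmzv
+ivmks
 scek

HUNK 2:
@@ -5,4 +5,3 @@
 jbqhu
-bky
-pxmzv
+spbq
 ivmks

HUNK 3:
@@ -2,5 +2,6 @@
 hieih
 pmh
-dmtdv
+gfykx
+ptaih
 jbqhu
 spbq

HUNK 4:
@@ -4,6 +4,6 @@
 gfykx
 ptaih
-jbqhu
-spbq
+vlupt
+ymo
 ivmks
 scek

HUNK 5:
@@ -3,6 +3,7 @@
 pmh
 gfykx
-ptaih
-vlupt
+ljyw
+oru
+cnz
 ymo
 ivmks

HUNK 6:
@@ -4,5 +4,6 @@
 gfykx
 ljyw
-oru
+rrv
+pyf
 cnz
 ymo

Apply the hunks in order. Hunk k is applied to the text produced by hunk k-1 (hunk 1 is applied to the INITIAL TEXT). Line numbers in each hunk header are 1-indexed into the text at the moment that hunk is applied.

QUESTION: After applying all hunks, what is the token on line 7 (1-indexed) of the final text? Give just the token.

Answer: pyf

Derivation:
Hunk 1: at line 5 remove [smsyd,bap] add [bky,pxmzv,ivmks] -> 9 lines: uxvl hieih pmh dmtdv jbqhu bky pxmzv ivmks scek
Hunk 2: at line 5 remove [bky,pxmzv] add [spbq] -> 8 lines: uxvl hieih pmh dmtdv jbqhu spbq ivmks scek
Hunk 3: at line 2 remove [dmtdv] add [gfykx,ptaih] -> 9 lines: uxvl hieih pmh gfykx ptaih jbqhu spbq ivmks scek
Hunk 4: at line 4 remove [jbqhu,spbq] add [vlupt,ymo] -> 9 lines: uxvl hieih pmh gfykx ptaih vlupt ymo ivmks scek
Hunk 5: at line 3 remove [ptaih,vlupt] add [ljyw,oru,cnz] -> 10 lines: uxvl hieih pmh gfykx ljyw oru cnz ymo ivmks scek
Hunk 6: at line 4 remove [oru] add [rrv,pyf] -> 11 lines: uxvl hieih pmh gfykx ljyw rrv pyf cnz ymo ivmks scek
Final line 7: pyf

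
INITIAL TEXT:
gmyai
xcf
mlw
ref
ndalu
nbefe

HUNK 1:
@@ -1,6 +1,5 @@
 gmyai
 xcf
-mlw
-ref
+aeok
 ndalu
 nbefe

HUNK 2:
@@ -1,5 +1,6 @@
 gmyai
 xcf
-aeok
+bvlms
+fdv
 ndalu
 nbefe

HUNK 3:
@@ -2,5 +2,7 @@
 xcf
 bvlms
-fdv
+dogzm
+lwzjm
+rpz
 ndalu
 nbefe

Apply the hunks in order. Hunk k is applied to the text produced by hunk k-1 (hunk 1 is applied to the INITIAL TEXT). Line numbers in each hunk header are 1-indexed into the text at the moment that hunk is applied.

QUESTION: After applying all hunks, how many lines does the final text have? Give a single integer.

Answer: 8

Derivation:
Hunk 1: at line 1 remove [mlw,ref] add [aeok] -> 5 lines: gmyai xcf aeok ndalu nbefe
Hunk 2: at line 1 remove [aeok] add [bvlms,fdv] -> 6 lines: gmyai xcf bvlms fdv ndalu nbefe
Hunk 3: at line 2 remove [fdv] add [dogzm,lwzjm,rpz] -> 8 lines: gmyai xcf bvlms dogzm lwzjm rpz ndalu nbefe
Final line count: 8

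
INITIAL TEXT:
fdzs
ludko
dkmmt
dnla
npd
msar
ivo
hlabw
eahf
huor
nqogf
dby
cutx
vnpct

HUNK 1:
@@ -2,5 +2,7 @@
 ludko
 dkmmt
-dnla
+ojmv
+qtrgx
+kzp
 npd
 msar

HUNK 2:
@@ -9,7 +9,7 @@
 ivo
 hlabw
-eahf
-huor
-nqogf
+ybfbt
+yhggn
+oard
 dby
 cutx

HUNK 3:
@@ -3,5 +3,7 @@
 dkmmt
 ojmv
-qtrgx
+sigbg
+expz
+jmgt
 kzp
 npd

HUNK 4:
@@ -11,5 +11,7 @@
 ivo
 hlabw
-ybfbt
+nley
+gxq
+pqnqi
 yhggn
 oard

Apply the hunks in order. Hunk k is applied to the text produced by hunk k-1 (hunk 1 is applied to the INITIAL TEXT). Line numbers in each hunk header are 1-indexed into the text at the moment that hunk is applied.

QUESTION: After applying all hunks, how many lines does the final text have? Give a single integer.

Answer: 20

Derivation:
Hunk 1: at line 2 remove [dnla] add [ojmv,qtrgx,kzp] -> 16 lines: fdzs ludko dkmmt ojmv qtrgx kzp npd msar ivo hlabw eahf huor nqogf dby cutx vnpct
Hunk 2: at line 9 remove [eahf,huor,nqogf] add [ybfbt,yhggn,oard] -> 16 lines: fdzs ludko dkmmt ojmv qtrgx kzp npd msar ivo hlabw ybfbt yhggn oard dby cutx vnpct
Hunk 3: at line 3 remove [qtrgx] add [sigbg,expz,jmgt] -> 18 lines: fdzs ludko dkmmt ojmv sigbg expz jmgt kzp npd msar ivo hlabw ybfbt yhggn oard dby cutx vnpct
Hunk 4: at line 11 remove [ybfbt] add [nley,gxq,pqnqi] -> 20 lines: fdzs ludko dkmmt ojmv sigbg expz jmgt kzp npd msar ivo hlabw nley gxq pqnqi yhggn oard dby cutx vnpct
Final line count: 20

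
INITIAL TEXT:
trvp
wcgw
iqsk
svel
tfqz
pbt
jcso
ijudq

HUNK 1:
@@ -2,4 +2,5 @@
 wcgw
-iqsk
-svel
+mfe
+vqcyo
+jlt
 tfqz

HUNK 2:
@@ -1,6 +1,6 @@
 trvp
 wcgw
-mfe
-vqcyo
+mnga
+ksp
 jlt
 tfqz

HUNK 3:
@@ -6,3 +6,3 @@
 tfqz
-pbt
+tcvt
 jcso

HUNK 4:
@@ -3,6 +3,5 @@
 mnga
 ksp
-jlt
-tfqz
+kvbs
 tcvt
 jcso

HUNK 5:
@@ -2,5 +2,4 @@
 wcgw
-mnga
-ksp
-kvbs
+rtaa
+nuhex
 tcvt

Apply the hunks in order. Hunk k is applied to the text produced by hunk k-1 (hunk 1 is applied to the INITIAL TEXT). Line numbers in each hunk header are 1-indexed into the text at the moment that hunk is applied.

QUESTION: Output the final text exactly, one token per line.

Answer: trvp
wcgw
rtaa
nuhex
tcvt
jcso
ijudq

Derivation:
Hunk 1: at line 2 remove [iqsk,svel] add [mfe,vqcyo,jlt] -> 9 lines: trvp wcgw mfe vqcyo jlt tfqz pbt jcso ijudq
Hunk 2: at line 1 remove [mfe,vqcyo] add [mnga,ksp] -> 9 lines: trvp wcgw mnga ksp jlt tfqz pbt jcso ijudq
Hunk 3: at line 6 remove [pbt] add [tcvt] -> 9 lines: trvp wcgw mnga ksp jlt tfqz tcvt jcso ijudq
Hunk 4: at line 3 remove [jlt,tfqz] add [kvbs] -> 8 lines: trvp wcgw mnga ksp kvbs tcvt jcso ijudq
Hunk 5: at line 2 remove [mnga,ksp,kvbs] add [rtaa,nuhex] -> 7 lines: trvp wcgw rtaa nuhex tcvt jcso ijudq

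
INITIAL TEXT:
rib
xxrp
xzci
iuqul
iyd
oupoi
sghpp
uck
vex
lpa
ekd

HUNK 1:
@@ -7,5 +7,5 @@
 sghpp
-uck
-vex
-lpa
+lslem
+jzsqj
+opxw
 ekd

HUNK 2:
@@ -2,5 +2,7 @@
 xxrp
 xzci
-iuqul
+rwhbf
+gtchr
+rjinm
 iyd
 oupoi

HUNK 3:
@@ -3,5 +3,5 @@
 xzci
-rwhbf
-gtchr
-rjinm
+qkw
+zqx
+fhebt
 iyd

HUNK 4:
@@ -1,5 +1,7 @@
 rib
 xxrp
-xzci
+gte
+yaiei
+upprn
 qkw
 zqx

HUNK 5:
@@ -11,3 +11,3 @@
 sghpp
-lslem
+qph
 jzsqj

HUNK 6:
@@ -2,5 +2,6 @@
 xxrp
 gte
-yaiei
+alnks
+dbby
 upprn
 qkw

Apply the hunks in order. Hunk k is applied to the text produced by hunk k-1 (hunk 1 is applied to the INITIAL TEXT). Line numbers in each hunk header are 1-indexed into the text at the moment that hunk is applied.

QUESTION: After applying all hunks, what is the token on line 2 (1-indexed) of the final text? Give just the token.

Hunk 1: at line 7 remove [uck,vex,lpa] add [lslem,jzsqj,opxw] -> 11 lines: rib xxrp xzci iuqul iyd oupoi sghpp lslem jzsqj opxw ekd
Hunk 2: at line 2 remove [iuqul] add [rwhbf,gtchr,rjinm] -> 13 lines: rib xxrp xzci rwhbf gtchr rjinm iyd oupoi sghpp lslem jzsqj opxw ekd
Hunk 3: at line 3 remove [rwhbf,gtchr,rjinm] add [qkw,zqx,fhebt] -> 13 lines: rib xxrp xzci qkw zqx fhebt iyd oupoi sghpp lslem jzsqj opxw ekd
Hunk 4: at line 1 remove [xzci] add [gte,yaiei,upprn] -> 15 lines: rib xxrp gte yaiei upprn qkw zqx fhebt iyd oupoi sghpp lslem jzsqj opxw ekd
Hunk 5: at line 11 remove [lslem] add [qph] -> 15 lines: rib xxrp gte yaiei upprn qkw zqx fhebt iyd oupoi sghpp qph jzsqj opxw ekd
Hunk 6: at line 2 remove [yaiei] add [alnks,dbby] -> 16 lines: rib xxrp gte alnks dbby upprn qkw zqx fhebt iyd oupoi sghpp qph jzsqj opxw ekd
Final line 2: xxrp

Answer: xxrp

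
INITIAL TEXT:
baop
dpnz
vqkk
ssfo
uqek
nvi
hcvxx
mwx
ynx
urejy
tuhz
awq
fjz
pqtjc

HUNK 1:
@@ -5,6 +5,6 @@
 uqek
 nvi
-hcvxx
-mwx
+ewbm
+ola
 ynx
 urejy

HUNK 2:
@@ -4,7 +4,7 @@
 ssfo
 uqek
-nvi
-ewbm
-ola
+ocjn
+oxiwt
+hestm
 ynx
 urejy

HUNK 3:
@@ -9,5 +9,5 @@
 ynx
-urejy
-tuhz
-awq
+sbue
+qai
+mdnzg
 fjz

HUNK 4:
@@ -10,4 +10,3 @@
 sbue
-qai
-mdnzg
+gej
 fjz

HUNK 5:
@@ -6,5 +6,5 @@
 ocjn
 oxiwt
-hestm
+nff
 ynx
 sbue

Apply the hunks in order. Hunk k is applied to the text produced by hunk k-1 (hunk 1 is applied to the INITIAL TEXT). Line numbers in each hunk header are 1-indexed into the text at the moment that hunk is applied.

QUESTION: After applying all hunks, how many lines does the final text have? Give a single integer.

Answer: 13

Derivation:
Hunk 1: at line 5 remove [hcvxx,mwx] add [ewbm,ola] -> 14 lines: baop dpnz vqkk ssfo uqek nvi ewbm ola ynx urejy tuhz awq fjz pqtjc
Hunk 2: at line 4 remove [nvi,ewbm,ola] add [ocjn,oxiwt,hestm] -> 14 lines: baop dpnz vqkk ssfo uqek ocjn oxiwt hestm ynx urejy tuhz awq fjz pqtjc
Hunk 3: at line 9 remove [urejy,tuhz,awq] add [sbue,qai,mdnzg] -> 14 lines: baop dpnz vqkk ssfo uqek ocjn oxiwt hestm ynx sbue qai mdnzg fjz pqtjc
Hunk 4: at line 10 remove [qai,mdnzg] add [gej] -> 13 lines: baop dpnz vqkk ssfo uqek ocjn oxiwt hestm ynx sbue gej fjz pqtjc
Hunk 5: at line 6 remove [hestm] add [nff] -> 13 lines: baop dpnz vqkk ssfo uqek ocjn oxiwt nff ynx sbue gej fjz pqtjc
Final line count: 13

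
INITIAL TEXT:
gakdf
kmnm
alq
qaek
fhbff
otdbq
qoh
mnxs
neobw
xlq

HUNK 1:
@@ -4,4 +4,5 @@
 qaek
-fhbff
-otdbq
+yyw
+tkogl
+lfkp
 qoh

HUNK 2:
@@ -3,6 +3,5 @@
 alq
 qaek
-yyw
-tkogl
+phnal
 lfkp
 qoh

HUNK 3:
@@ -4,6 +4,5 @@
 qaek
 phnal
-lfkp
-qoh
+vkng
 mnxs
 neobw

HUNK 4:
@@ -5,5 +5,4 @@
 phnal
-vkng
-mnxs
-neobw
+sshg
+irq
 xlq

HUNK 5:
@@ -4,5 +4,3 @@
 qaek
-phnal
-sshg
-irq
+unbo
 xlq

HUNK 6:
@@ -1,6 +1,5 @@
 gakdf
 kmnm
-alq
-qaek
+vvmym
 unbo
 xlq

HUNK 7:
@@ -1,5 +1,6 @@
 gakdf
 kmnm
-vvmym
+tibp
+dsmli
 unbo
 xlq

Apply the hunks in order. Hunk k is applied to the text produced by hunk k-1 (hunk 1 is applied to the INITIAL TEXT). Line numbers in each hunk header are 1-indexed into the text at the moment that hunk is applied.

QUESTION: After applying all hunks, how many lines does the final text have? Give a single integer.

Answer: 6

Derivation:
Hunk 1: at line 4 remove [fhbff,otdbq] add [yyw,tkogl,lfkp] -> 11 lines: gakdf kmnm alq qaek yyw tkogl lfkp qoh mnxs neobw xlq
Hunk 2: at line 3 remove [yyw,tkogl] add [phnal] -> 10 lines: gakdf kmnm alq qaek phnal lfkp qoh mnxs neobw xlq
Hunk 3: at line 4 remove [lfkp,qoh] add [vkng] -> 9 lines: gakdf kmnm alq qaek phnal vkng mnxs neobw xlq
Hunk 4: at line 5 remove [vkng,mnxs,neobw] add [sshg,irq] -> 8 lines: gakdf kmnm alq qaek phnal sshg irq xlq
Hunk 5: at line 4 remove [phnal,sshg,irq] add [unbo] -> 6 lines: gakdf kmnm alq qaek unbo xlq
Hunk 6: at line 1 remove [alq,qaek] add [vvmym] -> 5 lines: gakdf kmnm vvmym unbo xlq
Hunk 7: at line 1 remove [vvmym] add [tibp,dsmli] -> 6 lines: gakdf kmnm tibp dsmli unbo xlq
Final line count: 6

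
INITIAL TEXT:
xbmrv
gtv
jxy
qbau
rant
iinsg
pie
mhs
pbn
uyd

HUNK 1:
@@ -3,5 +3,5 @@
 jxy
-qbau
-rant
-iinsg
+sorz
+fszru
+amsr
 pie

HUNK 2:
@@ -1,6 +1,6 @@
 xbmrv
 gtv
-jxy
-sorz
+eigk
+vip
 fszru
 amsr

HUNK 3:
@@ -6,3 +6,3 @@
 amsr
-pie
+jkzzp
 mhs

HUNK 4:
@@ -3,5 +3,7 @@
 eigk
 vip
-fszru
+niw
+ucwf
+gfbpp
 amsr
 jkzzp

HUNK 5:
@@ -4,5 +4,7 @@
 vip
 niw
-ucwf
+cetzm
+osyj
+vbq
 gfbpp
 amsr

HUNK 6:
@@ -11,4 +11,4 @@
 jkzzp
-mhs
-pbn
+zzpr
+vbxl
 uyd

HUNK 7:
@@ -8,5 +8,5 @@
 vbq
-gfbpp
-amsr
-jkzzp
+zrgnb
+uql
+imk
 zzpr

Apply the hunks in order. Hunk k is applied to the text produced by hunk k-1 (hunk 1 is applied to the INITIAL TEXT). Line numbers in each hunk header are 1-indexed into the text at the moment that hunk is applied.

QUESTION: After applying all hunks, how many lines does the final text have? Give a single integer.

Answer: 14

Derivation:
Hunk 1: at line 3 remove [qbau,rant,iinsg] add [sorz,fszru,amsr] -> 10 lines: xbmrv gtv jxy sorz fszru amsr pie mhs pbn uyd
Hunk 2: at line 1 remove [jxy,sorz] add [eigk,vip] -> 10 lines: xbmrv gtv eigk vip fszru amsr pie mhs pbn uyd
Hunk 3: at line 6 remove [pie] add [jkzzp] -> 10 lines: xbmrv gtv eigk vip fszru amsr jkzzp mhs pbn uyd
Hunk 4: at line 3 remove [fszru] add [niw,ucwf,gfbpp] -> 12 lines: xbmrv gtv eigk vip niw ucwf gfbpp amsr jkzzp mhs pbn uyd
Hunk 5: at line 4 remove [ucwf] add [cetzm,osyj,vbq] -> 14 lines: xbmrv gtv eigk vip niw cetzm osyj vbq gfbpp amsr jkzzp mhs pbn uyd
Hunk 6: at line 11 remove [mhs,pbn] add [zzpr,vbxl] -> 14 lines: xbmrv gtv eigk vip niw cetzm osyj vbq gfbpp amsr jkzzp zzpr vbxl uyd
Hunk 7: at line 8 remove [gfbpp,amsr,jkzzp] add [zrgnb,uql,imk] -> 14 lines: xbmrv gtv eigk vip niw cetzm osyj vbq zrgnb uql imk zzpr vbxl uyd
Final line count: 14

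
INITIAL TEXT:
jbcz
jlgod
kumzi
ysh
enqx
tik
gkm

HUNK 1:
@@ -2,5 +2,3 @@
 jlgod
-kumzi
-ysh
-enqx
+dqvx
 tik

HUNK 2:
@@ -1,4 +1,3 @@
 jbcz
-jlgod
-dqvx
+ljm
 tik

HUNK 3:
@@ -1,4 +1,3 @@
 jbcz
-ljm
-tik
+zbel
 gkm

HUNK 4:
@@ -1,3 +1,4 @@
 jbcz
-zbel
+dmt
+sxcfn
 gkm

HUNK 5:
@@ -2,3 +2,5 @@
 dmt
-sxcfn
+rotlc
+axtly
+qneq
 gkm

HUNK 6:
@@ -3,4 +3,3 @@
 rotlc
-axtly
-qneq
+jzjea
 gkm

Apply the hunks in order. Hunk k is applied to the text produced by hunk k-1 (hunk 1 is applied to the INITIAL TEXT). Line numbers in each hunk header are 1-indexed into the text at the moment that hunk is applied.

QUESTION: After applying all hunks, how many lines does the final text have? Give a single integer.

Hunk 1: at line 2 remove [kumzi,ysh,enqx] add [dqvx] -> 5 lines: jbcz jlgod dqvx tik gkm
Hunk 2: at line 1 remove [jlgod,dqvx] add [ljm] -> 4 lines: jbcz ljm tik gkm
Hunk 3: at line 1 remove [ljm,tik] add [zbel] -> 3 lines: jbcz zbel gkm
Hunk 4: at line 1 remove [zbel] add [dmt,sxcfn] -> 4 lines: jbcz dmt sxcfn gkm
Hunk 5: at line 2 remove [sxcfn] add [rotlc,axtly,qneq] -> 6 lines: jbcz dmt rotlc axtly qneq gkm
Hunk 6: at line 3 remove [axtly,qneq] add [jzjea] -> 5 lines: jbcz dmt rotlc jzjea gkm
Final line count: 5

Answer: 5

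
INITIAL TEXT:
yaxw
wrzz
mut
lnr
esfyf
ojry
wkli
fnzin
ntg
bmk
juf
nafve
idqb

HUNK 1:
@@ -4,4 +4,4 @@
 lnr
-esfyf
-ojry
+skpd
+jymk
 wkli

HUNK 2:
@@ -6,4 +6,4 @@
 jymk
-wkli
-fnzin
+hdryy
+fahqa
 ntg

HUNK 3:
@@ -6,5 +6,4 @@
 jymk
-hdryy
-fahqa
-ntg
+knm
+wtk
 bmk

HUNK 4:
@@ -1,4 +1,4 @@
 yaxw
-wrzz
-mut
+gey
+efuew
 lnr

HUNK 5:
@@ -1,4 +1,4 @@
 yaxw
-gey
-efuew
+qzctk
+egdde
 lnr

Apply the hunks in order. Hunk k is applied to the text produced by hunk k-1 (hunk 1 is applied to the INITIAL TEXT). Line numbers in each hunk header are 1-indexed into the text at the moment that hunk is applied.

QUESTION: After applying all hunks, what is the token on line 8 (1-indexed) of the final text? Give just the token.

Answer: wtk

Derivation:
Hunk 1: at line 4 remove [esfyf,ojry] add [skpd,jymk] -> 13 lines: yaxw wrzz mut lnr skpd jymk wkli fnzin ntg bmk juf nafve idqb
Hunk 2: at line 6 remove [wkli,fnzin] add [hdryy,fahqa] -> 13 lines: yaxw wrzz mut lnr skpd jymk hdryy fahqa ntg bmk juf nafve idqb
Hunk 3: at line 6 remove [hdryy,fahqa,ntg] add [knm,wtk] -> 12 lines: yaxw wrzz mut lnr skpd jymk knm wtk bmk juf nafve idqb
Hunk 4: at line 1 remove [wrzz,mut] add [gey,efuew] -> 12 lines: yaxw gey efuew lnr skpd jymk knm wtk bmk juf nafve idqb
Hunk 5: at line 1 remove [gey,efuew] add [qzctk,egdde] -> 12 lines: yaxw qzctk egdde lnr skpd jymk knm wtk bmk juf nafve idqb
Final line 8: wtk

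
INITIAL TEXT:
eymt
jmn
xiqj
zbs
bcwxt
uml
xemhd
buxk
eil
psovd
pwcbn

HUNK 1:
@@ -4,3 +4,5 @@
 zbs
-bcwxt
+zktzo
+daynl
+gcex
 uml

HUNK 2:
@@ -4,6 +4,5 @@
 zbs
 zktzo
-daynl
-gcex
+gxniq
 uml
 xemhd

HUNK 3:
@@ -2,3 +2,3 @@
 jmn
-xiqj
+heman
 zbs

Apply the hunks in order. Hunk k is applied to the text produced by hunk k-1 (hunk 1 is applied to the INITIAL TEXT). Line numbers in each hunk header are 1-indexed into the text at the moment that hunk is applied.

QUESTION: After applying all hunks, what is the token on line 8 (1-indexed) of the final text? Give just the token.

Answer: xemhd

Derivation:
Hunk 1: at line 4 remove [bcwxt] add [zktzo,daynl,gcex] -> 13 lines: eymt jmn xiqj zbs zktzo daynl gcex uml xemhd buxk eil psovd pwcbn
Hunk 2: at line 4 remove [daynl,gcex] add [gxniq] -> 12 lines: eymt jmn xiqj zbs zktzo gxniq uml xemhd buxk eil psovd pwcbn
Hunk 3: at line 2 remove [xiqj] add [heman] -> 12 lines: eymt jmn heman zbs zktzo gxniq uml xemhd buxk eil psovd pwcbn
Final line 8: xemhd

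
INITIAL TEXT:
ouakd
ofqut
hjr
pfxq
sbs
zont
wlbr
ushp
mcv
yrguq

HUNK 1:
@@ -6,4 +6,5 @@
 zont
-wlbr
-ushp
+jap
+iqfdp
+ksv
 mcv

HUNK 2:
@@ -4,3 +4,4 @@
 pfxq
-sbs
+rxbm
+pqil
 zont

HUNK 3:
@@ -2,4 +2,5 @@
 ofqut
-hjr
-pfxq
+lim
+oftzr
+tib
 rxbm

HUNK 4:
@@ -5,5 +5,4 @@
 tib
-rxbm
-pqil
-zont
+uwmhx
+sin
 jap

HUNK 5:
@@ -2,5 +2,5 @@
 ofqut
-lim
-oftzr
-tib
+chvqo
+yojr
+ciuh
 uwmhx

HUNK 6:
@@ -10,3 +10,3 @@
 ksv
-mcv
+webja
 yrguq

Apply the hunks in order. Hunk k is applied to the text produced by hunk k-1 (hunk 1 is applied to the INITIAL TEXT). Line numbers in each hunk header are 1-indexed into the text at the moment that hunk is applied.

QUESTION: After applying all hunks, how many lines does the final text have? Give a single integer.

Answer: 12

Derivation:
Hunk 1: at line 6 remove [wlbr,ushp] add [jap,iqfdp,ksv] -> 11 lines: ouakd ofqut hjr pfxq sbs zont jap iqfdp ksv mcv yrguq
Hunk 2: at line 4 remove [sbs] add [rxbm,pqil] -> 12 lines: ouakd ofqut hjr pfxq rxbm pqil zont jap iqfdp ksv mcv yrguq
Hunk 3: at line 2 remove [hjr,pfxq] add [lim,oftzr,tib] -> 13 lines: ouakd ofqut lim oftzr tib rxbm pqil zont jap iqfdp ksv mcv yrguq
Hunk 4: at line 5 remove [rxbm,pqil,zont] add [uwmhx,sin] -> 12 lines: ouakd ofqut lim oftzr tib uwmhx sin jap iqfdp ksv mcv yrguq
Hunk 5: at line 2 remove [lim,oftzr,tib] add [chvqo,yojr,ciuh] -> 12 lines: ouakd ofqut chvqo yojr ciuh uwmhx sin jap iqfdp ksv mcv yrguq
Hunk 6: at line 10 remove [mcv] add [webja] -> 12 lines: ouakd ofqut chvqo yojr ciuh uwmhx sin jap iqfdp ksv webja yrguq
Final line count: 12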